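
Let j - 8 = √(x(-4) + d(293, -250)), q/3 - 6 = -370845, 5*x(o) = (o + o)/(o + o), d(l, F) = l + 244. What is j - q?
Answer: 1112525 + √13430/5 ≈ 1.1125e+6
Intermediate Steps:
d(l, F) = 244 + l
x(o) = ⅕ (x(o) = ((o + o)/(o + o))/5 = ((2*o)/((2*o)))/5 = ((2*o)*(1/(2*o)))/5 = (⅕)*1 = ⅕)
q = -1112517 (q = 18 + 3*(-370845) = 18 - 1112535 = -1112517)
j = 8 + √13430/5 (j = 8 + √(⅕ + (244 + 293)) = 8 + √(⅕ + 537) = 8 + √(2686/5) = 8 + √13430/5 ≈ 31.178)
j - q = (8 + √13430/5) - 1*(-1112517) = (8 + √13430/5) + 1112517 = 1112525 + √13430/5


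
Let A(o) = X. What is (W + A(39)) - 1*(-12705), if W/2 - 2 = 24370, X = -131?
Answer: 61318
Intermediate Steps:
W = 48744 (W = 4 + 2*24370 = 4 + 48740 = 48744)
A(o) = -131
(W + A(39)) - 1*(-12705) = (48744 - 131) - 1*(-12705) = 48613 + 12705 = 61318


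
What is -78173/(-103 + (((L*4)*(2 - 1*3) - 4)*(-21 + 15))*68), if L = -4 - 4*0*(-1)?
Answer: 78173/4999 ≈ 15.638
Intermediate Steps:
L = -4 (L = -4 + 0*(-1) = -4 + 0 = -4)
-78173/(-103 + (((L*4)*(2 - 1*3) - 4)*(-21 + 15))*68) = -78173/(-103 + (((-4*4)*(2 - 1*3) - 4)*(-21 + 15))*68) = -78173/(-103 + ((-16*(2 - 3) - 4)*(-6))*68) = -78173/(-103 + ((-16*(-1) - 4)*(-6))*68) = -78173/(-103 + ((16 - 4)*(-6))*68) = -78173/(-103 + (12*(-6))*68) = -78173/(-103 - 72*68) = -78173/(-103 - 4896) = -78173/(-4999) = -78173*(-1/4999) = 78173/4999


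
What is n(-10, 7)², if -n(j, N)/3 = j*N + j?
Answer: 57600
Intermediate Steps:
n(j, N) = -3*j - 3*N*j (n(j, N) = -3*(j*N + j) = -3*(N*j + j) = -3*(j + N*j) = -3*j - 3*N*j)
n(-10, 7)² = (-3*(-10)*(1 + 7))² = (-3*(-10)*8)² = 240² = 57600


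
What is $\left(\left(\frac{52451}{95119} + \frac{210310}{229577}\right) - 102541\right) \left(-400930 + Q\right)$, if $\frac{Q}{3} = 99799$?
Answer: $\frac{227349604911166581678}{21837134663} \approx 1.0411 \cdot 10^{10}$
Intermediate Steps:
$Q = 299397$ ($Q = 3 \cdot 99799 = 299397$)
$\left(\left(\frac{52451}{95119} + \frac{210310}{229577}\right) - 102541\right) \left(-400930 + Q\right) = \left(\left(\frac{52451}{95119} + \frac{210310}{229577}\right) - 102541\right) \left(-400930 + 299397\right) = \left(\left(52451 \cdot \frac{1}{95119} + 210310 \cdot \frac{1}{229577}\right) - 102541\right) \left(-101533\right) = \left(\left(\frac{52451}{95119} + \frac{210310}{229577}\right) - 102541\right) \left(-101533\right) = \left(\frac{32046020117}{21837134663} - 102541\right) \left(-101533\right) = \left(- \frac{2239169579458566}{21837134663}\right) \left(-101533\right) = \frac{227349604911166581678}{21837134663}$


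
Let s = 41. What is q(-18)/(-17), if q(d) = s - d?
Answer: -59/17 ≈ -3.4706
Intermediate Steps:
q(d) = 41 - d
q(-18)/(-17) = (41 - 1*(-18))/(-17) = -(41 + 18)/17 = -1/17*59 = -59/17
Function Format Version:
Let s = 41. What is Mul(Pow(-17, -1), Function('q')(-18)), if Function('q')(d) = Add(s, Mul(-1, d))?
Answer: Rational(-59, 17) ≈ -3.4706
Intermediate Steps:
Function('q')(d) = Add(41, Mul(-1, d))
Mul(Pow(-17, -1), Function('q')(-18)) = Mul(Pow(-17, -1), Add(41, Mul(-1, -18))) = Mul(Rational(-1, 17), Add(41, 18)) = Mul(Rational(-1, 17), 59) = Rational(-59, 17)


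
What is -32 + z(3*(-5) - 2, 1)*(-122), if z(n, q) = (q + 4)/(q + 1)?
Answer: -337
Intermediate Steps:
z(n, q) = (4 + q)/(1 + q)
-32 + z(3*(-5) - 2, 1)*(-122) = -32 + ((4 + 1)/(1 + 1))*(-122) = -32 + (5/2)*(-122) = -32 - 305 = -337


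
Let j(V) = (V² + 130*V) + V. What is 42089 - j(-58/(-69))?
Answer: 199858103/4761 ≈ 41978.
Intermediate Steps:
j(V) = V² + 131*V
42089 - j(-58/(-69)) = 42089 - (-58/(-69))*(131 - 58/(-69)) = 42089 - (-58*(-1/69))*(131 - 58*(-1/69)) = 42089 - 58*(131 + 58/69)/69 = 42089 - 58*9097/(69*69) = 42089 - 1*527626/4761 = 42089 - 527626/4761 = 199858103/4761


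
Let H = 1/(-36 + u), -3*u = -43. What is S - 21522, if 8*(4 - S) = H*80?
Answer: -279728/13 ≈ -21518.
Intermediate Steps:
u = 43/3 (u = -1/3*(-43) = 43/3 ≈ 14.333)
H = -3/65 (H = 1/(-36 + 43/3) = 1/(-65/3) = -3/65 ≈ -0.046154)
S = 58/13 (S = 4 - (-3)*80/520 = 4 - 1/8*(-48/13) = 4 + 6/13 = 58/13 ≈ 4.4615)
S - 21522 = 58/13 - 21522 = -279728/13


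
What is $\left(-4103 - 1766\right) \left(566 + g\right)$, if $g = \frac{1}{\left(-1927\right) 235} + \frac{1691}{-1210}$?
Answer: $- \frac{363138112301611}{109588490} \approx -3.3137 \cdot 10^{6}$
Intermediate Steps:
$g = - \frac{153152421}{109588490}$ ($g = \left(- \frac{1}{1927}\right) \frac{1}{235} + 1691 \left(- \frac{1}{1210}\right) = - \frac{1}{452845} - \frac{1691}{1210} = - \frac{153152421}{109588490} \approx -1.3975$)
$\left(-4103 - 1766\right) \left(566 + g\right) = \left(-4103 - 1766\right) \left(566 - \frac{153152421}{109588490}\right) = \left(-5869\right) \frac{61873932919}{109588490} = - \frac{363138112301611}{109588490}$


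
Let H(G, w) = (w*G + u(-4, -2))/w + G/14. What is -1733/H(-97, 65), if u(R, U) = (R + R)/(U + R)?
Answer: 4731090/283669 ≈ 16.678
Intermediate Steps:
u(R, U) = 2*R/(R + U) (u(R, U) = (2*R)/(R + U) = 2*R/(R + U))
H(G, w) = G/14 + (4/3 + G*w)/w (H(G, w) = (w*G + 2*(-4)/(-4 - 2))/w + G/14 = (G*w + 2*(-4)/(-6))/w + G*(1/14) = (G*w + 2*(-4)*(-1/6))/w + G/14 = (G*w + 4/3)/w + G/14 = (4/3 + G*w)/w + G/14 = G/14 + (4/3 + G*w)/w)
-1733/H(-97, 65) = -1733*2730/(56 + 45*(-97)*65) = -1733*2730/(56 - 283725) = -1733/((1/42)*(1/65)*(-283669)) = -1733/(-283669/2730) = -1733*(-2730/283669) = 4731090/283669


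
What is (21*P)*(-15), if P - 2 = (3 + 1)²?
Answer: -5670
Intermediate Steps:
P = 18 (P = 2 + (3 + 1)² = 2 + 4² = 2 + 16 = 18)
(21*P)*(-15) = (21*18)*(-15) = 378*(-15) = -5670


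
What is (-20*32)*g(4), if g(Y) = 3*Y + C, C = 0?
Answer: -7680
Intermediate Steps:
g(Y) = 3*Y (g(Y) = 3*Y + 0 = 3*Y)
(-20*32)*g(4) = (-20*32)*(3*4) = -640*12 = -7680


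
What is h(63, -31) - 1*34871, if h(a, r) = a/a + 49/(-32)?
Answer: -1115889/32 ≈ -34872.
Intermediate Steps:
h(a, r) = -17/32 (h(a, r) = 1 + 49*(-1/32) = 1 - 49/32 = -17/32)
h(63, -31) - 1*34871 = -17/32 - 1*34871 = -17/32 - 34871 = -1115889/32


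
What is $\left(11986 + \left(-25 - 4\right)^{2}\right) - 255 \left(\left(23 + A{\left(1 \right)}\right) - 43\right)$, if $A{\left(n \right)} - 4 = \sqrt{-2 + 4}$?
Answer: $16907 - 255 \sqrt{2} \approx 16546.0$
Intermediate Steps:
$A{\left(n \right)} = 4 + \sqrt{2}$ ($A{\left(n \right)} = 4 + \sqrt{-2 + 4} = 4 + \sqrt{2}$)
$\left(11986 + \left(-25 - 4\right)^{2}\right) - 255 \left(\left(23 + A{\left(1 \right)}\right) - 43\right) = \left(11986 + \left(-25 - 4\right)^{2}\right) - 255 \left(\left(23 + \left(4 + \sqrt{2}\right)\right) - 43\right) = \left(11986 + \left(-29\right)^{2}\right) - 255 \left(\left(27 + \sqrt{2}\right) - 43\right) = \left(11986 + 841\right) - 255 \left(-16 + \sqrt{2}\right) = 12827 - \left(-4080 + 255 \sqrt{2}\right) = 12827 + \left(4080 - 255 \sqrt{2}\right) = 16907 - 255 \sqrt{2}$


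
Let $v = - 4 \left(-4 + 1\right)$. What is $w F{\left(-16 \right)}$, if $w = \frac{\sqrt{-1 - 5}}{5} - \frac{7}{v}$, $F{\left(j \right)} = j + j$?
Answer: $\frac{56}{3} - \frac{32 i \sqrt{6}}{5} \approx 18.667 - 15.677 i$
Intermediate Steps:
$v = 12$ ($v = \left(-4\right) \left(-3\right) = 12$)
$F{\left(j \right)} = 2 j$
$w = - \frac{7}{12} + \frac{i \sqrt{6}}{5}$ ($w = \frac{\sqrt{-1 - 5}}{5} - \frac{7}{12} = \sqrt{-6} \cdot \frac{1}{5} - \frac{7}{12} = i \sqrt{6} \cdot \frac{1}{5} - \frac{7}{12} = \frac{i \sqrt{6}}{5} - \frac{7}{12} = - \frac{7}{12} + \frac{i \sqrt{6}}{5} \approx -0.58333 + 0.4899 i$)
$w F{\left(-16 \right)} = \left(- \frac{7}{12} + \frac{i \sqrt{6}}{5}\right) 2 \left(-16\right) = \left(- \frac{7}{12} + \frac{i \sqrt{6}}{5}\right) \left(-32\right) = \frac{56}{3} - \frac{32 i \sqrt{6}}{5}$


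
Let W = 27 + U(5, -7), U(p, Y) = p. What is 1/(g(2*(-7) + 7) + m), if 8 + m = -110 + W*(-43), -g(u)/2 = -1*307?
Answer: -1/880 ≈ -0.0011364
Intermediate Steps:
W = 32 (W = 27 + 5 = 32)
g(u) = 614 (g(u) = -(-2)*307 = -2*(-307) = 614)
m = -1494 (m = -8 + (-110 + 32*(-43)) = -8 + (-110 - 1376) = -8 - 1486 = -1494)
1/(g(2*(-7) + 7) + m) = 1/(614 - 1494) = 1/(-880) = -1/880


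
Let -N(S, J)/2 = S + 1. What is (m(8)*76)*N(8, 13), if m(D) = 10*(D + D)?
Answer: -218880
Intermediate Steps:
N(S, J) = -2 - 2*S (N(S, J) = -2*(S + 1) = -2*(1 + S) = -2 - 2*S)
m(D) = 20*D (m(D) = 10*(2*D) = 20*D)
(m(8)*76)*N(8, 13) = ((20*8)*76)*(-2 - 2*8) = (160*76)*(-2 - 16) = 12160*(-18) = -218880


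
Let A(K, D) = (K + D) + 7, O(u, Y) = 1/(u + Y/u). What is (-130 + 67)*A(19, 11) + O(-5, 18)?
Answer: -100238/43 ≈ -2331.1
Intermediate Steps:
A(K, D) = 7 + D + K (A(K, D) = (D + K) + 7 = 7 + D + K)
(-130 + 67)*A(19, 11) + O(-5, 18) = (-130 + 67)*(7 + 11 + 19) - 5/(18 + (-5)²) = -63*37 - 5/(18 + 25) = -2331 - 5/43 = -100238/43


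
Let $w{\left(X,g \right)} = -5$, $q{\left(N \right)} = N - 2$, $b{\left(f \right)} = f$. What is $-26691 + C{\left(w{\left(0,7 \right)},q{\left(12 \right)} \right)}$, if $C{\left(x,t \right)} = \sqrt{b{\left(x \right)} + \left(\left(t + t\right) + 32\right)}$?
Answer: $-26691 + \sqrt{47} \approx -26684.0$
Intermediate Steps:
$q{\left(N \right)} = -2 + N$
$C{\left(x,t \right)} = \sqrt{32 + x + 2 t}$ ($C{\left(x,t \right)} = \sqrt{x + \left(\left(t + t\right) + 32\right)} = \sqrt{x + \left(2 t + 32\right)} = \sqrt{x + \left(32 + 2 t\right)} = \sqrt{32 + x + 2 t}$)
$-26691 + C{\left(w{\left(0,7 \right)},q{\left(12 \right)} \right)} = -26691 + \sqrt{32 - 5 + 2 \left(-2 + 12\right)} = -26691 + \sqrt{32 - 5 + 2 \cdot 10} = -26691 + \sqrt{32 - 5 + 20} = -26691 + \sqrt{47}$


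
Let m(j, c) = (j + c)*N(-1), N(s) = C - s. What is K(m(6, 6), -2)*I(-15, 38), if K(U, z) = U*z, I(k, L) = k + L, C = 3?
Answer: -2208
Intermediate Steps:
N(s) = 3 - s
m(j, c) = 4*c + 4*j (m(j, c) = (j + c)*(3 - 1*(-1)) = (c + j)*(3 + 1) = (c + j)*4 = 4*c + 4*j)
I(k, L) = L + k
K(m(6, 6), -2)*I(-15, 38) = ((4*6 + 4*6)*(-2))*(38 - 15) = ((24 + 24)*(-2))*23 = (48*(-2))*23 = -96*23 = -2208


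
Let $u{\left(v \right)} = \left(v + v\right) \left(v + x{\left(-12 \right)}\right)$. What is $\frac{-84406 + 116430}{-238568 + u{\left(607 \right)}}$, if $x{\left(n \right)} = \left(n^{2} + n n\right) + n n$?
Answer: $\frac{16012}{511389} \approx 0.031311$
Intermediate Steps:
$x{\left(n \right)} = 3 n^{2}$ ($x{\left(n \right)} = \left(n^{2} + n^{2}\right) + n^{2} = 2 n^{2} + n^{2} = 3 n^{2}$)
$u{\left(v \right)} = 2 v \left(432 + v\right)$ ($u{\left(v \right)} = \left(v + v\right) \left(v + 3 \left(-12\right)^{2}\right) = 2 v \left(v + 3 \cdot 144\right) = 2 v \left(v + 432\right) = 2 v \left(432 + v\right)$)
$\frac{-84406 + 116430}{-238568 + u{\left(607 \right)}} = \frac{-84406 + 116430}{-238568 + 2 \cdot 607 \left(432 + 607\right)} = \frac{32024}{-238568 + 2 \cdot 607 \cdot 1039} = \frac{32024}{-238568 + 1261346} = \frac{32024}{1022778} = 32024 \cdot \frac{1}{1022778} = \frac{16012}{511389}$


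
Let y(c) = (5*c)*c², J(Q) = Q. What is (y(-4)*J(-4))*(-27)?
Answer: -34560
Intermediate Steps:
y(c) = 5*c³
(y(-4)*J(-4))*(-27) = ((5*(-4)³)*(-4))*(-27) = ((5*(-64))*(-4))*(-27) = -320*(-4)*(-27) = 1280*(-27) = -34560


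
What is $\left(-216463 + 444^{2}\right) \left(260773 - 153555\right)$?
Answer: $-2072202286$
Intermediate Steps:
$\left(-216463 + 444^{2}\right) \left(260773 - 153555\right) = \left(-216463 + 197136\right) 107218 = \left(-19327\right) 107218 = -2072202286$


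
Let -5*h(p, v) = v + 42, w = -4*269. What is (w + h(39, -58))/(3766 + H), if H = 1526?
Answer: -149/735 ≈ -0.20272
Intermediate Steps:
w = -1076
h(p, v) = -42/5 - v/5 (h(p, v) = -(v + 42)/5 = -(42 + v)/5 = -42/5 - v/5)
(w + h(39, -58))/(3766 + H) = (-1076 + (-42/5 - ⅕*(-58)))/(3766 + 1526) = (-1076 + (-42/5 + 58/5))/5292 = (-1076 + 16/5)*(1/5292) = -5364/5*1/5292 = -149/735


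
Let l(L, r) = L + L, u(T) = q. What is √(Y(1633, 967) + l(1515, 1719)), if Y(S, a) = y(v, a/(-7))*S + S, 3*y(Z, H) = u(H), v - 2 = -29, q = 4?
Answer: √61563/3 ≈ 82.706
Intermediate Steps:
v = -27 (v = 2 - 29 = -27)
u(T) = 4
y(Z, H) = 4/3 (y(Z, H) = (⅓)*4 = 4/3)
l(L, r) = 2*L
Y(S, a) = 7*S/3 (Y(S, a) = 4*S/3 + S = 7*S/3)
√(Y(1633, 967) + l(1515, 1719)) = √((7/3)*1633 + 2*1515) = √(11431/3 + 3030) = √(20521/3) = √61563/3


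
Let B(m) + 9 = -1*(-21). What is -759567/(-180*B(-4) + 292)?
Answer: 759567/1868 ≈ 406.62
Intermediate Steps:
B(m) = 12 (B(m) = -9 - 1*(-21) = -9 + 21 = 12)
-759567/(-180*B(-4) + 292) = -759567/(-180*12 + 292) = -759567/(-2160 + 292) = -759567/(-1868) = -759567*(-1/1868) = 759567/1868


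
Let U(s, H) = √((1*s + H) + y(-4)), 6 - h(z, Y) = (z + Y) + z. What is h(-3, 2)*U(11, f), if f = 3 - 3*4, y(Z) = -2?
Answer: 0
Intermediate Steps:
h(z, Y) = 6 - Y - 2*z (h(z, Y) = 6 - ((z + Y) + z) = 6 - ((Y + z) + z) = 6 - (Y + 2*z) = 6 + (-Y - 2*z) = 6 - Y - 2*z)
f = -9 (f = 3 - 12 = -9)
U(s, H) = √(-2 + H + s) (U(s, H) = √((1*s + H) - 2) = √((s + H) - 2) = √((H + s) - 2) = √(-2 + H + s))
h(-3, 2)*U(11, f) = (6 - 1*2 - 2*(-3))*√(-2 - 9 + 11) = (6 - 2 + 6)*√0 = 10*0 = 0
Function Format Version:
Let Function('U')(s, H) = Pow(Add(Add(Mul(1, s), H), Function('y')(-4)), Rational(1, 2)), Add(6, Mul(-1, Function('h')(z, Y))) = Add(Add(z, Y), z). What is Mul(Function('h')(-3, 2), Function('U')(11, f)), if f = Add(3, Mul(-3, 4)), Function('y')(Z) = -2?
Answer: 0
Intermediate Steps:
Function('h')(z, Y) = Add(6, Mul(-1, Y), Mul(-2, z)) (Function('h')(z, Y) = Add(6, Mul(-1, Add(Add(z, Y), z))) = Add(6, Mul(-1, Add(Add(Y, z), z))) = Add(6, Mul(-1, Add(Y, Mul(2, z)))) = Add(6, Add(Mul(-1, Y), Mul(-2, z))) = Add(6, Mul(-1, Y), Mul(-2, z)))
f = -9 (f = Add(3, -12) = -9)
Function('U')(s, H) = Pow(Add(-2, H, s), Rational(1, 2)) (Function('U')(s, H) = Pow(Add(Add(Mul(1, s), H), -2), Rational(1, 2)) = Pow(Add(Add(s, H), -2), Rational(1, 2)) = Pow(Add(Add(H, s), -2), Rational(1, 2)) = Pow(Add(-2, H, s), Rational(1, 2)))
Mul(Function('h')(-3, 2), Function('U')(11, f)) = Mul(Add(6, Mul(-1, 2), Mul(-2, -3)), Pow(Add(-2, -9, 11), Rational(1, 2))) = Mul(Add(6, -2, 6), Pow(0, Rational(1, 2))) = Mul(10, 0) = 0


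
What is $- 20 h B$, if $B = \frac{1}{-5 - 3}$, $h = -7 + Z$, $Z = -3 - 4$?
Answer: $-35$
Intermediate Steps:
$Z = -7$
$h = -14$ ($h = -7 - 7 = -14$)
$B = - \frac{1}{8}$ ($B = \frac{1}{-8} = - \frac{1}{8} \approx -0.125$)
$- 20 h B = \left(-20\right) \left(-14\right) \left(- \frac{1}{8}\right) = 280 \left(- \frac{1}{8}\right) = -35$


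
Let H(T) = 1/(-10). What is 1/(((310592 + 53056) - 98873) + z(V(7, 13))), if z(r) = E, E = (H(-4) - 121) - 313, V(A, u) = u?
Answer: 10/2643409 ≈ 3.7830e-6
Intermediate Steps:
H(T) = -1/10
E = -4341/10 (E = (-1/10 - 121) - 313 = -1211/10 - 313 = -4341/10 ≈ -434.10)
z(r) = -4341/10
1/(((310592 + 53056) - 98873) + z(V(7, 13))) = 1/(((310592 + 53056) - 98873) - 4341/10) = 1/((363648 - 98873) - 4341/10) = 1/(264775 - 4341/10) = 1/(2643409/10) = 10/2643409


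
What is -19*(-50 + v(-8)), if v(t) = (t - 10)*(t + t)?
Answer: -4522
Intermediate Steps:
v(t) = 2*t*(-10 + t) (v(t) = (-10 + t)*(2*t) = 2*t*(-10 + t))
-19*(-50 + v(-8)) = -19*(-50 + 2*(-8)*(-10 - 8)) = -19*(-50 + 2*(-8)*(-18)) = -19*(-50 + 288) = -19*238 = -4522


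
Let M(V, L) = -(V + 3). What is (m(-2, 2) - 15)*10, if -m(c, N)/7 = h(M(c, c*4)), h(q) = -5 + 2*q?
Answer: 340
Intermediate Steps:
M(V, L) = -3 - V (M(V, L) = -(3 + V) = -3 - V)
m(c, N) = 77 + 14*c (m(c, N) = -7*(-5 + 2*(-3 - c)) = -7*(-5 + (-6 - 2*c)) = -7*(-11 - 2*c) = 77 + 14*c)
(m(-2, 2) - 15)*10 = ((77 + 14*(-2)) - 15)*10 = ((77 - 28) - 15)*10 = (49 - 15)*10 = 34*10 = 340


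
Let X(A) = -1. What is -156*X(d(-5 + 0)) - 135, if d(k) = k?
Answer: 21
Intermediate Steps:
-156*X(d(-5 + 0)) - 135 = -156*(-1) - 135 = 156 - 135 = 21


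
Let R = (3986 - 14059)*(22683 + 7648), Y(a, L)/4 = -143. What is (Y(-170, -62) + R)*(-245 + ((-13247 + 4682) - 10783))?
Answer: 5986146132855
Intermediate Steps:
Y(a, L) = -572 (Y(a, L) = 4*(-143) = -572)
R = -305524163 (R = -10073*30331 = -305524163)
(Y(-170, -62) + R)*(-245 + ((-13247 + 4682) - 10783)) = (-572 - 305524163)*(-245 + ((-13247 + 4682) - 10783)) = -305524735*(-245 + (-8565 - 10783)) = -305524735*(-245 - 19348) = -305524735*(-19593) = 5986146132855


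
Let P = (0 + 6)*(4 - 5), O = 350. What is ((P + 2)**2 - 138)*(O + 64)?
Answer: -50508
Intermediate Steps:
P = -6 (P = 6*(-1) = -6)
((P + 2)**2 - 138)*(O + 64) = ((-6 + 2)**2 - 138)*(350 + 64) = ((-4)**2 - 138)*414 = (16 - 138)*414 = -122*414 = -50508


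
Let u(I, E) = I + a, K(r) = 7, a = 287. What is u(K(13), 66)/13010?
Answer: 147/6505 ≈ 0.022598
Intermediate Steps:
u(I, E) = 287 + I (u(I, E) = I + 287 = 287 + I)
u(K(13), 66)/13010 = (287 + 7)/13010 = 294*(1/13010) = 147/6505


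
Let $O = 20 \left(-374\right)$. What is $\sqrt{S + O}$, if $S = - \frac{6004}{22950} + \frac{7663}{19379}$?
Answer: $\frac{i \sqrt{1643915249330499057}}{14824935} \approx 86.486 i$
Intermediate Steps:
$O = -7480$
$S = \frac{29757167}{222374025}$ ($S = \left(-6004\right) \frac{1}{22950} + 7663 \cdot \frac{1}{19379} = - \frac{3002}{11475} + \frac{7663}{19379} = \frac{29757167}{222374025} \approx 0.13382$)
$\sqrt{S + O} = \sqrt{\frac{29757167}{222374025} - 7480} = \sqrt{- \frac{1663327949833}{222374025}} = \frac{i \sqrt{1643915249330499057}}{14824935}$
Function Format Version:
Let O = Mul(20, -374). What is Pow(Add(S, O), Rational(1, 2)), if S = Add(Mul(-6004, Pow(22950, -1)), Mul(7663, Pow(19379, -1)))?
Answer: Mul(Rational(1, 14824935), I, Pow(1643915249330499057, Rational(1, 2))) ≈ Mul(86.486, I)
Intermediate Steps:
O = -7480
S = Rational(29757167, 222374025) (S = Add(Mul(-6004, Rational(1, 22950)), Mul(7663, Rational(1, 19379))) = Add(Rational(-3002, 11475), Rational(7663, 19379)) = Rational(29757167, 222374025) ≈ 0.13382)
Pow(Add(S, O), Rational(1, 2)) = Pow(Add(Rational(29757167, 222374025), -7480), Rational(1, 2)) = Pow(Rational(-1663327949833, 222374025), Rational(1, 2)) = Mul(Rational(1, 14824935), I, Pow(1643915249330499057, Rational(1, 2)))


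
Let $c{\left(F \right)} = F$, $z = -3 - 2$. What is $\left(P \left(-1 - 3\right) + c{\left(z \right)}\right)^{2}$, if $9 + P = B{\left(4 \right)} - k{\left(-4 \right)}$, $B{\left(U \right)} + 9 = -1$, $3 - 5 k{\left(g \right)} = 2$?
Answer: $\frac{128881}{25} \approx 5155.2$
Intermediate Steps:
$k{\left(g \right)} = \frac{1}{5}$ ($k{\left(g \right)} = \frac{3}{5} - \frac{2}{5} = \frac{1}{5}$)
$z = -5$
$B{\left(U \right)} = -10$ ($B{\left(U \right)} = -9 - 1 = -10$)
$P = - \frac{96}{5}$ ($P = -9 - \frac{51}{5} = - \frac{96}{5} \approx -19.2$)
$\left(P \left(-1 - 3\right) + c{\left(z \right)}\right)^{2} = \left(- \frac{96 \left(-1 - 3\right)}{5} - 5\right)^{2} = \left(\left(- \frac{96}{5}\right) \left(-4\right) - 5\right)^{2} = \left(\frac{384}{5} - 5\right)^{2} = \left(\frac{359}{5}\right)^{2} = \frac{128881}{25}$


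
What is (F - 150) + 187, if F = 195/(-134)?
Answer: 4763/134 ≈ 35.545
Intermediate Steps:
F = -195/134 (F = 195*(-1/134) = -195/134 ≈ -1.4552)
(F - 150) + 187 = (-195/134 - 150) + 187 = -20295/134 + 187 = 4763/134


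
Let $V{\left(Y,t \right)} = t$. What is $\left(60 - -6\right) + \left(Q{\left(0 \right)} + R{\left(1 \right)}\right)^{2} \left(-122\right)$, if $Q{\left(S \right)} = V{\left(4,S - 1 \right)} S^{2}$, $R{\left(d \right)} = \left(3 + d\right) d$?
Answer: $-1886$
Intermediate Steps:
$R{\left(d \right)} = d \left(3 + d\right)$
$Q{\left(S \right)} = S^{2} \left(-1 + S\right)$ ($Q{\left(S \right)} = \left(S - 1\right) S^{2} = \left(-1 + S\right) S^{2} = S^{2} \left(-1 + S\right)$)
$\left(60 - -6\right) + \left(Q{\left(0 \right)} + R{\left(1 \right)}\right)^{2} \left(-122\right) = \left(60 - -6\right) + \left(0^{2} \left(-1 + 0\right) + 1 \left(3 + 1\right)\right)^{2} \left(-122\right) = \left(60 + 6\right) + \left(0 \left(-1\right) + 1 \cdot 4\right)^{2} \left(-122\right) = 66 + \left(0 + 4\right)^{2} \left(-122\right) = 66 + 4^{2} \left(-122\right) = 66 + 16 \left(-122\right) = 66 - 1952 = -1886$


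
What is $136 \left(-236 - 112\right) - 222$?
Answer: $-47550$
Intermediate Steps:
$136 \left(-236 - 112\right) - 222 = 136 \left(-348\right) - 222 = -47328 - 222 = -47550$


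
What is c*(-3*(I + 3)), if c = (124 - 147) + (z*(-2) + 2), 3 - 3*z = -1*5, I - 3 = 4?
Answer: 790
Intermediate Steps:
I = 7 (I = 3 + 4 = 7)
z = 8/3 (z = 1 - (-1)*5/3 = 1 - ⅓*(-5) = 1 + 5/3 = 8/3 ≈ 2.6667)
c = -79/3 (c = (124 - 147) + ((8/3)*(-2) + 2) = -23 + (-16/3 + 2) = -23 - 10/3 = -79/3 ≈ -26.333)
c*(-3*(I + 3)) = -(-79)*(7 + 3) = -(-79)*10 = -79/3*(-30) = 790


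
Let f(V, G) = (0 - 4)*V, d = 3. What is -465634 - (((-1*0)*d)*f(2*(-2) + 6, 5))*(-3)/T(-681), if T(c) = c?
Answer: -465634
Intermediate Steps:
f(V, G) = -4*V
-465634 - (((-1*0)*d)*f(2*(-2) + 6, 5))*(-3)/T(-681) = -465634 - ((-1*0*3)*(-4*(2*(-2) + 6)))*(-3)/(-681) = -465634 - ((0*3)*(-4*(-4 + 6)))*(-3)*(-1)/681 = -465634 - (0*(-4*2))*(-3)*(-1)/681 = -465634 - (0*(-8))*(-3)*(-1)/681 = -465634 - 0*(-3)*(-1)/681 = -465634 - 0*(-1)/681 = -465634 - 1*0 = -465634 + 0 = -465634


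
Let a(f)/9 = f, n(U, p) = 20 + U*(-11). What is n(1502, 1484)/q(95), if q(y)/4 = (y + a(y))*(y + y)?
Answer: -8251/361000 ≈ -0.022856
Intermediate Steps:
n(U, p) = 20 - 11*U
a(f) = 9*f
q(y) = 80*y**2 (q(y) = 4*((y + 9*y)*(y + y)) = 4*((10*y)*(2*y)) = 4*(20*y**2) = 80*y**2)
n(1502, 1484)/q(95) = (20 - 11*1502)/((80*95**2)) = (20 - 16522)/((80*9025)) = -16502/722000 = -16502*1/722000 = -8251/361000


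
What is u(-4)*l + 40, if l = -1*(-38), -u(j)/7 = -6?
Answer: 1636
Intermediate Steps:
u(j) = 42 (u(j) = -7*(-6) = 42)
l = 38
u(-4)*l + 40 = 42*38 + 40 = 1596 + 40 = 1636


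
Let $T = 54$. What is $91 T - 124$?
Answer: $4790$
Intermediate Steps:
$91 T - 124 = 91 \cdot 54 - 124 = 4914 - 124 = 4790$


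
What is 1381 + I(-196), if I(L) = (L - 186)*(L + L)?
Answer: 151125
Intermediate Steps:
I(L) = 2*L*(-186 + L) (I(L) = (-186 + L)*(2*L) = 2*L*(-186 + L))
1381 + I(-196) = 1381 + 2*(-196)*(-186 - 196) = 1381 + 2*(-196)*(-382) = 1381 + 149744 = 151125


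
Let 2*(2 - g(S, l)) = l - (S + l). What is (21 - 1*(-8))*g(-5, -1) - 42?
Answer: -113/2 ≈ -56.500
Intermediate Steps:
g(S, l) = 2 + S/2 (g(S, l) = 2 - (l - (S + l))/2 = 2 - (l + (-S - l))/2 = 2 - (-1)*S/2 = 2 + S/2)
(21 - 1*(-8))*g(-5, -1) - 42 = (21 - 1*(-8))*(2 + (½)*(-5)) - 42 = (21 + 8)*(2 - 5/2) - 42 = 29*(-½) - 42 = -29/2 - 42 = -113/2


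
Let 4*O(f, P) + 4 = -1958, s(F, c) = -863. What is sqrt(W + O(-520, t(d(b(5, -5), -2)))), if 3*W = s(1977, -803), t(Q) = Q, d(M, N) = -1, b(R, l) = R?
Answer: I*sqrt(28014)/6 ≈ 27.896*I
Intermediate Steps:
O(f, P) = -981/2 (O(f, P) = -1 + (1/4)*(-1958) = -1 - 979/2 = -981/2)
W = -863/3 (W = (1/3)*(-863) = -863/3 ≈ -287.67)
sqrt(W + O(-520, t(d(b(5, -5), -2)))) = sqrt(-863/3 - 981/2) = sqrt(-4669/6) = I*sqrt(28014)/6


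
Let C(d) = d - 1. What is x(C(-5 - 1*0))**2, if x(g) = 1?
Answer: 1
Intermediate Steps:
C(d) = -1 + d
x(C(-5 - 1*0))**2 = 1**2 = 1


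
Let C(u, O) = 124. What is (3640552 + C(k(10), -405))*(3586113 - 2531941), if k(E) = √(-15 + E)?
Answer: 3837898700272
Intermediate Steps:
(3640552 + C(k(10), -405))*(3586113 - 2531941) = (3640552 + 124)*(3586113 - 2531941) = 3640676*1054172 = 3837898700272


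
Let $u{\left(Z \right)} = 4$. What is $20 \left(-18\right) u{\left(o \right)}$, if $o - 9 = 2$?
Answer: $-1440$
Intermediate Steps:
$o = 11$ ($o = 9 + 2 = 11$)
$20 \left(-18\right) u{\left(o \right)} = 20 \left(-18\right) 4 = \left(-360\right) 4 = -1440$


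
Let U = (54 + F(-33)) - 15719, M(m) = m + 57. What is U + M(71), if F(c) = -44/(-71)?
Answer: -1103083/71 ≈ -15536.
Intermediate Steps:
F(c) = 44/71 (F(c) = -44*(-1/71) = 44/71)
M(m) = 57 + m
U = -1112171/71 (U = (54 + 44/71) - 15719 = 3878/71 - 15719 = -1112171/71 ≈ -15664.)
U + M(71) = -1112171/71 + (57 + 71) = -1112171/71 + 128 = -1103083/71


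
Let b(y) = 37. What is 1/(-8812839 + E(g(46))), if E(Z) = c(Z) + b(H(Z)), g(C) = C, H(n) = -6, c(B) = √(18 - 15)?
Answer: -8812802/77665479091201 - √3/77665479091201 ≈ -1.1347e-7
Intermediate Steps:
c(B) = √3
E(Z) = 37 + √3 (E(Z) = √3 + 37 = 37 + √3)
1/(-8812839 + E(g(46))) = 1/(-8812839 + (37 + √3)) = 1/(-8812802 + √3)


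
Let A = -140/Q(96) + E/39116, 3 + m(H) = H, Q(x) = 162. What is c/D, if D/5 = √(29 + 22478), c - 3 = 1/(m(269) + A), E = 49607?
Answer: 507077709*√22507/18997559631181 ≈ 0.0040044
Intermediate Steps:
m(H) = -3 + H
A = 1280047/3168396 (A = -140/162 + 49607/39116 = -140*1/162 + 49607*(1/39116) = -70/81 + 49607/39116 = 1280047/3168396 ≈ 0.40400)
c = 2535388545/844073383 (c = 3 + 1/((-3 + 269) + 1280047/3168396) = 3 + 1/(266 + 1280047/3168396) = 3 + 1/(844073383/3168396) = 3 + 3168396/844073383 = 2535388545/844073383 ≈ 3.0038)
D = 5*√22507 (D = 5*√(29 + 22478) = 5*√22507 ≈ 750.12)
c/D = 2535388545/(844073383*((5*√22507))) = 2535388545*(√22507/112535)/844073383 = 507077709*√22507/18997559631181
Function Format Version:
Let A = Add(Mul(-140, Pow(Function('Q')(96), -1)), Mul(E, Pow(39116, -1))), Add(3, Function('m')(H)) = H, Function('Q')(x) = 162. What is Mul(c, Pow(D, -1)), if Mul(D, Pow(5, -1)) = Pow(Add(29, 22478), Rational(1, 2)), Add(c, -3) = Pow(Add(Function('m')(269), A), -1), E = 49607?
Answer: Mul(Rational(507077709, 18997559631181), Pow(22507, Rational(1, 2))) ≈ 0.0040044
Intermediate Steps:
Function('m')(H) = Add(-3, H)
A = Rational(1280047, 3168396) (A = Add(Mul(-140, Pow(162, -1)), Mul(49607, Pow(39116, -1))) = Add(Mul(-140, Rational(1, 162)), Mul(49607, Rational(1, 39116))) = Add(Rational(-70, 81), Rational(49607, 39116)) = Rational(1280047, 3168396) ≈ 0.40400)
c = Rational(2535388545, 844073383) (c = Add(3, Pow(Add(Add(-3, 269), Rational(1280047, 3168396)), -1)) = Add(3, Pow(Add(266, Rational(1280047, 3168396)), -1)) = Add(3, Pow(Rational(844073383, 3168396), -1)) = Add(3, Rational(3168396, 844073383)) = Rational(2535388545, 844073383) ≈ 3.0038)
D = Mul(5, Pow(22507, Rational(1, 2))) (D = Mul(5, Pow(Add(29, 22478), Rational(1, 2))) = Mul(5, Pow(22507, Rational(1, 2))) ≈ 750.12)
Mul(c, Pow(D, -1)) = Mul(Rational(2535388545, 844073383), Pow(Mul(5, Pow(22507, Rational(1, 2))), -1)) = Mul(Rational(2535388545, 844073383), Mul(Rational(1, 112535), Pow(22507, Rational(1, 2)))) = Mul(Rational(507077709, 18997559631181), Pow(22507, Rational(1, 2)))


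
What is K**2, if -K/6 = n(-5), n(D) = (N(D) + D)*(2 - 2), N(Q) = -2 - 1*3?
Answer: 0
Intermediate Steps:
N(Q) = -5 (N(Q) = -2 - 3 = -5)
n(D) = 0 (n(D) = (-5 + D)*(2 - 2) = (-5 + D)*0 = 0)
K = 0 (K = -6*0 = 0)
K**2 = 0**2 = 0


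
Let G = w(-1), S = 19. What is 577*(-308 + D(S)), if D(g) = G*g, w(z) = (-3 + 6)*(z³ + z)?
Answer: -243494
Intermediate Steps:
w(z) = 3*z + 3*z³ (w(z) = 3*(z + z³) = 3*z + 3*z³)
G = -6 (G = 3*(-1)*(1 + (-1)²) = 3*(-1)*(1 + 1) = 3*(-1)*2 = -6)
D(g) = -6*g
577*(-308 + D(S)) = 577*(-308 - 6*19) = 577*(-308 - 114) = 577*(-422) = -243494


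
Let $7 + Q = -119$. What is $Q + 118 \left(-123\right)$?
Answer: $-14640$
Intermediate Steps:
$Q = -126$ ($Q = -7 - 119 = -126$)
$Q + 118 \left(-123\right) = -126 + 118 \left(-123\right) = -126 - 14514 = -14640$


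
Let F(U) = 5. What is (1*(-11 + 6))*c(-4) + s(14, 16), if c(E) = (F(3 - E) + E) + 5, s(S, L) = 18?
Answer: -12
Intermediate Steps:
c(E) = 10 + E (c(E) = (5 + E) + 5 = 10 + E)
(1*(-11 + 6))*c(-4) + s(14, 16) = (1*(-11 + 6))*(10 - 4) + 18 = (1*(-5))*6 + 18 = -5*6 + 18 = -30 + 18 = -12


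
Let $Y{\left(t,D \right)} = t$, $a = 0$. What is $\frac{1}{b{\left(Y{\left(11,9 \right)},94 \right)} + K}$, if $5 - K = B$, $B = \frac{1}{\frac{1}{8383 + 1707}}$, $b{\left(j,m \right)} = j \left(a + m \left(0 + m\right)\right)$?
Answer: $\frac{1}{87111} \approx 1.148 \cdot 10^{-5}$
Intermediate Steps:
$b{\left(j,m \right)} = j m^{2}$ ($b{\left(j,m \right)} = j \left(0 + m \left(0 + m\right)\right) = j \left(0 + m m\right) = j \left(0 + m^{2}\right) = j m^{2}$)
$B = 10090$ ($B = \frac{1}{\frac{1}{10090}} = 10090$)
$K = -10085$ ($K = 5 - 10090 = -10085$)
$\frac{1}{b{\left(Y{\left(11,9 \right)},94 \right)} + K} = \frac{1}{11 \cdot 94^{2} - 10085} = \frac{1}{11 \cdot 8836 - 10085} = \frac{1}{97196 - 10085} = \frac{1}{87111}$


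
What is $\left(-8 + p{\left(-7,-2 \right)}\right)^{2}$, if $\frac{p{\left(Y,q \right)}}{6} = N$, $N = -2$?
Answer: $400$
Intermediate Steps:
$p{\left(Y,q \right)} = -12$ ($p{\left(Y,q \right)} = 6 \left(-2\right) = -12$)
$\left(-8 + p{\left(-7,-2 \right)}\right)^{2} = \left(-8 - 12\right)^{2} = \left(-20\right)^{2} = 400$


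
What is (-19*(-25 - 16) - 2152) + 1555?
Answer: 182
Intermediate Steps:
(-19*(-25 - 16) - 2152) + 1555 = (-19*(-41) - 2152) + 1555 = (779 - 2152) + 1555 = -1373 + 1555 = 182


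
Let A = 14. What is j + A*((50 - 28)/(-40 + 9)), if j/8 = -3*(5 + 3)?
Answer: -6260/31 ≈ -201.94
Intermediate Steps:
j = -192 (j = 8*(-3*(5 + 3)) = 8*(-3*8) = 8*(-24) = -192)
j + A*((50 - 28)/(-40 + 9)) = -192 + 14*((50 - 28)/(-40 + 9)) = -192 + 14*(22/(-31)) = -192 + 14*(22*(-1/31)) = -192 + 14*(-22/31) = -192 - 308/31 = -6260/31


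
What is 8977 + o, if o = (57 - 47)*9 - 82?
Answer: 8985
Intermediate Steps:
o = 8 (o = 10*9 - 82 = 90 - 82 = 8)
8977 + o = 8977 + 8 = 8985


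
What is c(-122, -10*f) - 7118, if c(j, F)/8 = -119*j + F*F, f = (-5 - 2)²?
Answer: 2029826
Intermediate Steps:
f = 49 (f = (-7)² = 49)
c(j, F) = -952*j + 8*F² (c(j, F) = 8*(-119*j + F*F) = 8*(-119*j + F²) = 8*(F² - 119*j) = -952*j + 8*F²)
c(-122, -10*f) - 7118 = (-952*(-122) + 8*(-10*49)²) - 7118 = (116144 + 8*(-490)²) - 7118 = (116144 + 8*240100) - 7118 = (116144 + 1920800) - 7118 = 2036944 - 7118 = 2029826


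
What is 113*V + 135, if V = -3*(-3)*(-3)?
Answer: -2916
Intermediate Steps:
V = -27 (V = 9*(-3) = -27)
113*V + 135 = 113*(-27) + 135 = -3051 + 135 = -2916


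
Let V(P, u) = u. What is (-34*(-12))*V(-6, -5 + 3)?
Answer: -816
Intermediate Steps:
(-34*(-12))*V(-6, -5 + 3) = (-34*(-12))*(-5 + 3) = 408*(-2) = -816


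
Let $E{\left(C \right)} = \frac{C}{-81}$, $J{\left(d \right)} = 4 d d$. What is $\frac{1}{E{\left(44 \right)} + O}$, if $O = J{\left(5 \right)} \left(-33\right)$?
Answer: $- \frac{81}{267344} \approx -0.00030298$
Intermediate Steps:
$J{\left(d \right)} = 4 d^{2}$
$O = -3300$ ($O = 4 \cdot 5^{2} \left(-33\right) = 4 \cdot 25 \left(-33\right) = 100 \left(-33\right) = -3300$)
$E{\left(C \right)} = - \frac{C}{81}$ ($E{\left(C \right)} = C \left(- \frac{1}{81}\right) = - \frac{C}{81}$)
$\frac{1}{E{\left(44 \right)} + O} = \frac{1}{\left(- \frac{1}{81}\right) 44 - 3300} = \frac{1}{- \frac{44}{81} - 3300} = \frac{1}{- \frac{267344}{81}} = - \frac{81}{267344}$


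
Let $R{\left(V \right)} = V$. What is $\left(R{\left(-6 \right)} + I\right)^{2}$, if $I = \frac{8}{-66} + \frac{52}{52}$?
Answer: $\frac{28561}{1089} \approx 26.227$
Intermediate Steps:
$I = \frac{29}{33}$ ($I = 8 \left(- \frac{1}{66}\right) + 52 \cdot \frac{1}{52} = - \frac{4}{33} + 1 = \frac{29}{33} \approx 0.87879$)
$\left(R{\left(-6 \right)} + I\right)^{2} = \left(-6 + \frac{29}{33}\right)^{2} = \left(- \frac{169}{33}\right)^{2} = \frac{28561}{1089}$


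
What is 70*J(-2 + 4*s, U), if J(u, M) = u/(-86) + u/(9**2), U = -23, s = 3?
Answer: 1750/3483 ≈ 0.50244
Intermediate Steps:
J(u, M) = 5*u/6966 (J(u, M) = u*(-1/86) + u/81 = -u/86 + u*(1/81) = -u/86 + u/81 = 5*u/6966)
70*J(-2 + 4*s, U) = 70*(5*(-2 + 4*3)/6966) = 70*(5*(-2 + 12)/6966) = 70*((5/6966)*10) = 70*(25/3483) = 1750/3483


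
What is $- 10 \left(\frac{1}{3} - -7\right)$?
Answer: $- \frac{220}{3} \approx -73.333$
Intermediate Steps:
$- 10 \left(\frac{1}{3} - -7\right) = - 10 \left(\frac{1}{3} + 7\right) = \left(-10\right) \frac{22}{3} = - \frac{220}{3}$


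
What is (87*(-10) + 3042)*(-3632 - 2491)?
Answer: -13299156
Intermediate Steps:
(87*(-10) + 3042)*(-3632 - 2491) = (-870 + 3042)*(-6123) = 2172*(-6123) = -13299156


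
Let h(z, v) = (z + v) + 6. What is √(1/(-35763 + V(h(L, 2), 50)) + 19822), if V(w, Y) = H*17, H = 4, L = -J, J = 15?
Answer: √208726155255/3245 ≈ 140.79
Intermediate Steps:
L = -15 (L = -1*15 = -15)
h(z, v) = 6 + v + z (h(z, v) = (v + z) + 6 = 6 + v + z)
V(w, Y) = 68 (V(w, Y) = 4*17 = 68)
√(1/(-35763 + V(h(L, 2), 50)) + 19822) = √(1/(-35763 + 68) + 19822) = √(1/(-35695) + 19822) = √(-1/35695 + 19822) = √(707546289/35695) = √208726155255/3245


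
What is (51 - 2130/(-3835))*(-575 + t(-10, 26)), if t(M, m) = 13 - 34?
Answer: -23567628/767 ≈ -30727.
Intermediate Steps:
t(M, m) = -21
(51 - 2130/(-3835))*(-575 + t(-10, 26)) = (51 - 2130/(-3835))*(-575 - 21) = (51 - 2130*(-1/3835))*(-596) = (51 + 426/767)*(-596) = (39543/767)*(-596) = -23567628/767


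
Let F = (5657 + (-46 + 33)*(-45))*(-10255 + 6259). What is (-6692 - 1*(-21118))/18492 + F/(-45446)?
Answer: 115475537935/210096858 ≈ 549.63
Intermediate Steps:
F = -24943032 (F = (5657 - 13*(-45))*(-3996) = (5657 + 585)*(-3996) = 6242*(-3996) = -24943032)
(-6692 - 1*(-21118))/18492 + F/(-45446) = (-6692 - 1*(-21118))/18492 - 24943032/(-45446) = (-6692 + 21118)*(1/18492) - 24943032*(-1/45446) = 14426*(1/18492) + 12471516/22723 = 7213/9246 + 12471516/22723 = 115475537935/210096858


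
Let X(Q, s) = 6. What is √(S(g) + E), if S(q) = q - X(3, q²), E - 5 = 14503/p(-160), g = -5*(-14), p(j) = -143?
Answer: 2*I*√165737/143 ≈ 5.6938*I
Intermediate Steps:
g = 70
E = -13788/143 (E = 5 + 14503/(-143) = 5 + 14503*(-1/143) = 5 - 14503/143 = -13788/143 ≈ -96.420)
S(q) = -6 + q (S(q) = q - 1*6 = q - 6 = -6 + q)
√(S(g) + E) = √((-6 + 70) - 13788/143) = √(64 - 13788/143) = √(-4636/143) = 2*I*√165737/143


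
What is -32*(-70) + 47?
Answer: 2287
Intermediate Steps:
-32*(-70) + 47 = 2240 + 47 = 2287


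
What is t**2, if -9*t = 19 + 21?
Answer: 1600/81 ≈ 19.753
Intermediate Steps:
t = -40/9 (t = -(19 + 21)/9 = -1/9*40 = -40/9 ≈ -4.4444)
t**2 = (-40/9)**2 = 1600/81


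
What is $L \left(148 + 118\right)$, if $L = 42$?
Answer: $11172$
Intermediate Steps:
$L \left(148 + 118\right) = 42 \left(148 + 118\right) = 42 \cdot 266 = 11172$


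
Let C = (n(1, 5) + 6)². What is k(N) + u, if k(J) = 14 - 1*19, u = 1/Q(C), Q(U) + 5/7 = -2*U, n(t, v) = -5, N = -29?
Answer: -102/19 ≈ -5.3684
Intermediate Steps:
C = 1 (C = (-5 + 6)² = 1² = 1)
Q(U) = -5/7 - 2*U
u = -7/19 (u = 1/(-5/7 - 2*1) = 1/(-5/7 - 2) = 1/(-19/7) = -7/19 ≈ -0.36842)
k(J) = -5 (k(J) = 14 - 19 = -5)
k(N) + u = -5 - 7/19 = -102/19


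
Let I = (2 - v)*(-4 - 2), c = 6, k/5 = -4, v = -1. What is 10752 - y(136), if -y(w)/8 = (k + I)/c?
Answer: 32104/3 ≈ 10701.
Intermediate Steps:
k = -20 (k = 5*(-4) = -20)
I = -18 (I = (2 - 1*(-1))*(-4 - 2) = (2 + 1)*(-6) = 3*(-6) = -18)
y(w) = 152/3 (y(w) = -8*(-20 - 18)/6 = -(-304)/6 = -8*(-19/3) = 152/3)
10752 - y(136) = 10752 - 1*152/3 = 10752 - 152/3 = 32104/3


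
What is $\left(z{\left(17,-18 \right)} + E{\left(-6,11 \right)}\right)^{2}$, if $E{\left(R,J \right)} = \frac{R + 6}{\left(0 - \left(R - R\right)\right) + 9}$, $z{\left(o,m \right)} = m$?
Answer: $324$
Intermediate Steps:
$E{\left(R,J \right)} = \frac{2}{3} + \frac{R}{9}$ ($E{\left(R,J \right)} = \frac{6 + R}{\left(0 - 0\right) + 9} = \frac{6 + R}{\left(0 + 0\right) + 9} = \frac{6 + R}{0 + 9} = \frac{6 + R}{9} = \left(6 + R\right) \frac{1}{9} = \frac{2}{3} + \frac{R}{9}$)
$\left(z{\left(17,-18 \right)} + E{\left(-6,11 \right)}\right)^{2} = \left(-18 + \left(\frac{2}{3} + \frac{1}{9} \left(-6\right)\right)\right)^{2} = \left(-18 + \left(\frac{2}{3} - \frac{2}{3}\right)\right)^{2} = \left(-18 + 0\right)^{2} = \left(-18\right)^{2} = 324$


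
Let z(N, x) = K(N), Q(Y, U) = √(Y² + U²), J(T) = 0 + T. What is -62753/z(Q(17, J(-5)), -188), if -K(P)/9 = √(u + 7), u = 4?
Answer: 62753*√11/99 ≈ 2102.3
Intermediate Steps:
J(T) = T
Q(Y, U) = √(U² + Y²)
K(P) = -9*√11 (K(P) = -9*√(4 + 7) = -9*√11)
z(N, x) = -9*√11
-62753/z(Q(17, J(-5)), -188) = -62753*(-√11/99) = -(-62753)*√11/99 = 62753*√11/99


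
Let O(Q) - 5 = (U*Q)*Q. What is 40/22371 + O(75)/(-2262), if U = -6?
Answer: 83888875/5622578 ≈ 14.920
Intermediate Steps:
O(Q) = 5 - 6*Q**2 (O(Q) = 5 + (-6*Q)*Q = 5 - 6*Q**2)
40/22371 + O(75)/(-2262) = 40/22371 + (5 - 6*75**2)/(-2262) = 40*(1/22371) + (5 - 6*5625)*(-1/2262) = 40/22371 + (5 - 33750)*(-1/2262) = 40/22371 - 33745*(-1/2262) = 40/22371 + 33745/2262 = 83888875/5622578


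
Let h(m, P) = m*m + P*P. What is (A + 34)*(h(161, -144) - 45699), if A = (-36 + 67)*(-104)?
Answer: -3056020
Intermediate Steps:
h(m, P) = P² + m² (h(m, P) = m² + P² = P² + m²)
A = -3224 (A = 31*(-104) = -3224)
(A + 34)*(h(161, -144) - 45699) = (-3224 + 34)*(((-144)² + 161²) - 45699) = -3190*((20736 + 25921) - 45699) = -3190*(46657 - 45699) = -3190*958 = -3056020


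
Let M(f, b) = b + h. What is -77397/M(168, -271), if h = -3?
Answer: 77397/274 ≈ 282.47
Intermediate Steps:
M(f, b) = -3 + b (M(f, b) = b - 3 = -3 + b)
-77397/M(168, -271) = -77397/(-3 - 271) = -77397/(-274) = -77397*(-1/274) = 77397/274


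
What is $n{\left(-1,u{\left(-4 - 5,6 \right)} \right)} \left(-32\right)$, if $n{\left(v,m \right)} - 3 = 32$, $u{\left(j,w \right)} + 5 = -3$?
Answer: $-1120$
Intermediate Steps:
$u{\left(j,w \right)} = -8$ ($u{\left(j,w \right)} = -5 - 3 = -8$)
$n{\left(v,m \right)} = 35$ ($n{\left(v,m \right)} = 3 + 32 = 35$)
$n{\left(-1,u{\left(-4 - 5,6 \right)} \right)} \left(-32\right) = 35 \left(-32\right) = -1120$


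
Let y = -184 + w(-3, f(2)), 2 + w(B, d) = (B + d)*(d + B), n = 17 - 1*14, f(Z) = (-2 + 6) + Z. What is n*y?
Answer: -531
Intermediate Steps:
f(Z) = 4 + Z
n = 3 (n = 17 - 14 = 3)
w(B, d) = -2 + (B + d)² (w(B, d) = -2 + (B + d)*(d + B) = -2 + (B + d)*(B + d) = -2 + (B + d)²)
y = -177 (y = -184 + (-2 + (-3 + (4 + 2))²) = -184 + (-2 + (-3 + 6)²) = -184 + (-2 + 3²) = -184 + (-2 + 9) = -184 + 7 = -177)
n*y = 3*(-177) = -531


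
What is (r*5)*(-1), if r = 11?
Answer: -55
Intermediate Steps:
(r*5)*(-1) = (11*5)*(-1) = 55*(-1) = -55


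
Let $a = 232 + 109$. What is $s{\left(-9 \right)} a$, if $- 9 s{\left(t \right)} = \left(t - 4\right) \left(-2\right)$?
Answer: $- \frac{8866}{9} \approx -985.11$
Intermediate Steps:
$s{\left(t \right)} = - \frac{8}{9} + \frac{2 t}{9}$ ($s{\left(t \right)} = - \frac{\left(t - 4\right) \left(-2\right)}{9} = - \frac{\left(-4 + t\right) \left(-2\right)}{9} = - \frac{8 - 2 t}{9} = - \frac{8}{9} + \frac{2 t}{9}$)
$a = 341$
$s{\left(-9 \right)} a = \left(- \frac{8}{9} + \frac{2}{9} \left(-9\right)\right) 341 = \left(- \frac{8}{9} - 2\right) 341 = \left(- \frac{26}{9}\right) 341 = - \frac{8866}{9}$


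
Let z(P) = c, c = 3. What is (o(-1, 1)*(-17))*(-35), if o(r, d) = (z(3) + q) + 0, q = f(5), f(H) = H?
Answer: 4760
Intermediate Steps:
q = 5
z(P) = 3
o(r, d) = 8 (o(r, d) = (3 + 5) + 0 = 8 + 0 = 8)
(o(-1, 1)*(-17))*(-35) = (8*(-17))*(-35) = -136*(-35) = 4760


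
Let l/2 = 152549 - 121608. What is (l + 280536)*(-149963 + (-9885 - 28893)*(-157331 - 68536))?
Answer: 2999075094141334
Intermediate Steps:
l = 61882 (l = 2*(152549 - 121608) = 2*30941 = 61882)
(l + 280536)*(-149963 + (-9885 - 28893)*(-157331 - 68536)) = (61882 + 280536)*(-149963 + (-9885 - 28893)*(-157331 - 68536)) = 342418*(-149963 - 38778*(-225867)) = 342418*(-149963 + 8758670526) = 342418*8758520563 = 2999075094141334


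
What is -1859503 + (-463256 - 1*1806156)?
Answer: -4128915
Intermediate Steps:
-1859503 + (-463256 - 1*1806156) = -1859503 + (-463256 - 1806156) = -1859503 - 2269412 = -4128915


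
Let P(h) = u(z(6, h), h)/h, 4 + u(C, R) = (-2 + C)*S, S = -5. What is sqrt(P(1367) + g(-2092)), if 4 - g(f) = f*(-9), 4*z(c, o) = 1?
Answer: I*sqrt(140704780971)/2734 ≈ 137.2*I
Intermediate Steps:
z(c, o) = 1/4 (z(c, o) = (1/4)*1 = 1/4)
u(C, R) = 6 - 5*C (u(C, R) = -4 + (-2 + C)*(-5) = -4 + (10 - 5*C) = 6 - 5*C)
g(f) = 4 + 9*f (g(f) = 4 - f*(-9) = 4 - (-9)*f = 4 + 9*f)
P(h) = 19/(4*h) (P(h) = (6 - 5*1/4)/h = (6 - 5/4)/h = 19/(4*h))
sqrt(P(1367) + g(-2092)) = sqrt((19/4)/1367 + (4 + 9*(-2092))) = sqrt((19/4)*(1/1367) + (4 - 18828)) = sqrt(19/5468 - 18824) = sqrt(-102929613/5468) = I*sqrt(140704780971)/2734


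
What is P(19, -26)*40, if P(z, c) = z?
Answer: 760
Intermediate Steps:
P(19, -26)*40 = 19*40 = 760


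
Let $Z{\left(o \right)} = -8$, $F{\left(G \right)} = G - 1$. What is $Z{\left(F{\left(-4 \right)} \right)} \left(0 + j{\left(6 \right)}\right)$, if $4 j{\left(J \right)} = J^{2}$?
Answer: $-72$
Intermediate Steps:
$F{\left(G \right)} = -1 + G$ ($F{\left(G \right)} = G - 1 = -1 + G$)
$j{\left(J \right)} = \frac{J^{2}}{4}$
$Z{\left(F{\left(-4 \right)} \right)} \left(0 + j{\left(6 \right)}\right) = - 8 \left(0 + \frac{6^{2}}{4}\right) = - 8 \left(0 + \frac{1}{4} \cdot 36\right) = - 8 \left(0 + 9\right) = \left(-8\right) 9 = -72$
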